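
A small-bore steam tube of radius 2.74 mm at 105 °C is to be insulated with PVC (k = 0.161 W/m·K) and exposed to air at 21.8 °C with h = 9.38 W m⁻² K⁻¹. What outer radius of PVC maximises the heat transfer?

For a cylinder, r_cr = k_ins/h = 0.161/9.38 = 0.0172 m = 1.72 cm

r_cr = 1.72 cm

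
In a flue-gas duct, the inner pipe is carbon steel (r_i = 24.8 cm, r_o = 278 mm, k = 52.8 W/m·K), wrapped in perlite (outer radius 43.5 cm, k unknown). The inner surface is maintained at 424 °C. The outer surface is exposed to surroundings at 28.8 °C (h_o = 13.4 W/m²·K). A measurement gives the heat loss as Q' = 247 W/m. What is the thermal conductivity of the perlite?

ΣR = ΔT/Q' = |424 − 28.8|/247 = 1.600 m·K/W
Known resistances:
  R'_carbon steel = ln(0.278/0.248)/(2πk) = 0.1142/(2π·52.8) = 3.442×10^-4 m·K/W
  R'_conv,out = 1/(2πr h) = 1/(2π·0.435·13.4) = 0.02730 m·K/W
R_perlite = ΣR − ΣR_known = 1.600 − 0.02764 = 1.572 m·K/W
ln(r₂/r₁)/(2πk) = 1.572 ⇒ k = 0.4477/(2π·1.572) = 0.0453 W/m·K

k = 0.0453 W/m·K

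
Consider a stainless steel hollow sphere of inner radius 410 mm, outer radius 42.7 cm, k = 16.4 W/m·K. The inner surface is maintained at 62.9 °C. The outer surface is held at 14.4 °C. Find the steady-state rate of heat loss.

Q = 4πk·ΔT/(1/r₁ − 1/r₂) = 4π × 16.4 × 48.5 / (1/0.410 − 1/0.427) = 1.03×10^5 W

Q = 103 kW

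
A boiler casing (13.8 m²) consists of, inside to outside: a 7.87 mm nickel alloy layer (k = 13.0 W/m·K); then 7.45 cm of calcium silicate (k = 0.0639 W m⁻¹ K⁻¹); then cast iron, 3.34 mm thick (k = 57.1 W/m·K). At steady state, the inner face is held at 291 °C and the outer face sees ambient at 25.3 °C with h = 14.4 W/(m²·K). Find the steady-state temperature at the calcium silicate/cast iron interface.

Treat each layer as a resistance in series:
  R_nickel alloy = L/(kA) = 0.00787/(13.0·13.8) = 4.387×10^-5 K/W
  R_calcium silicate = L/(kA) = 0.0745/(0.0639·13.8) = 0.08448 K/W
  R_cast iron = L/(kA) = 0.00334/(57.1·13.8) = 4.239×10^-6 K/W
  R_conv,out = 1/(hA) = 1/(14.4·13.8) = 0.005032 K/W
ΣR = 4.387×10^-5 + 0.08448 + 4.239×10^-6 + 0.005032 = 0.08956 K/W
Q = ΔT/ΣR = (291 °C − 25.3 °C)/0.08956 = 2967 W
From the inner boundary to the calcium silicate/cast iron interface, ΣR_partial = 0.08452 K/W.
T_interface = T_in − Q·ΣR_partial = 291 °C − (2967)(0.08452) = 40.2 °C

T = 40.2 °C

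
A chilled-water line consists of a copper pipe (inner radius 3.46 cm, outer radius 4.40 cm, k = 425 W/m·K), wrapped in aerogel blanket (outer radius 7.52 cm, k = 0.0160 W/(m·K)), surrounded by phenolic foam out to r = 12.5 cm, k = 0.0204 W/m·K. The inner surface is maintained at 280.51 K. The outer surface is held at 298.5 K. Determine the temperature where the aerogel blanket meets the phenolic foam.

T = 290.8 K

Resistance network (inner→outer):
  R'_copper = ln(0.0440/0.0346)/(2πk) = 0.2403/(2π·425) = 9.000×10^-5 m·K/W
  R'_aerogel blanket = ln(0.0752/0.0440)/(2πk) = 0.5360/(2π·0.0160) = 5.331 m·K/W
  R'_phenolic foam = ln(0.125/0.0752)/(2πk) = 0.5082/(2π·0.0204) = 3.965 m·K/W
ΣR = 9.000×10^-5 + 5.331 + 3.965 = 9.296 m·K/W
Q' = ΔT/ΣR = (280.51 K − 298.5 K)/9.296 = -1.935 W/m
From the inner boundary to the aerogel blanket/phenolic foam interface, ΣR_partial = 5.331 m·K/W.
T_interface = T_in − Q'·ΣR_partial = 280.51 K − (-1.935)(5.331) = 290.8 K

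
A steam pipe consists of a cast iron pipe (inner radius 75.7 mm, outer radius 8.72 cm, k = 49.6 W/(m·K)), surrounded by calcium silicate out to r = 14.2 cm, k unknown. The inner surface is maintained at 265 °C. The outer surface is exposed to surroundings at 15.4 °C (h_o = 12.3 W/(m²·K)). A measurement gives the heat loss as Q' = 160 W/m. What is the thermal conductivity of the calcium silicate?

k = 0.0529 W/m·K

ΣR = ΔT/Q' = |265 − 15.4|/160 = 1.560 m·K/W
Known resistances:
  R'_cast iron = ln(0.0872/0.0757)/(2πk) = 0.1414/(2π·49.6) = 4.538×10^-4 m·K/W
  R'_conv,out = 1/(2πr h) = 1/(2π·0.142·12.3) = 0.09112 m·K/W
R_calcium silicate = ΣR − ΣR_known = 1.560 − 0.09157 = 1.468 m·K/W
ln(r₂/r₁)/(2πk) = 1.468 ⇒ k = 0.4876/(2π·1.468) = 0.0529 W/m·K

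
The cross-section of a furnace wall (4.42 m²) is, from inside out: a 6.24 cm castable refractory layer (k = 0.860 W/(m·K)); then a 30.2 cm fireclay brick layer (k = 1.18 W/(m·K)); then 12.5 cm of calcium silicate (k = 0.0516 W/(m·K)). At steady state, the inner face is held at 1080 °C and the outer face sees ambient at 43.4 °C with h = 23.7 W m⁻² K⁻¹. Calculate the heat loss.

Series thermal resistances, inner to outer:
  R_castable refractory = L/(kA) = 0.0624/(0.860·4.42) = 0.01642 K/W
  R_fireclay brick = L/(kA) = 0.302/(1.18·4.42) = 0.05790 K/W
  R_calcium silicate = L/(kA) = 0.125/(0.0516·4.42) = 0.5481 K/W
  R_conv,out = 1/(hA) = 1/(23.7·4.42) = 0.009546 K/W
ΣR = 0.01642 + 0.05790 + 0.5481 + 0.009546 = 0.6320 K/W
Q = ΔT/ΣR = (1080 °C − 43.4 °C)/0.6320 = 1640 W

Q = 1640 W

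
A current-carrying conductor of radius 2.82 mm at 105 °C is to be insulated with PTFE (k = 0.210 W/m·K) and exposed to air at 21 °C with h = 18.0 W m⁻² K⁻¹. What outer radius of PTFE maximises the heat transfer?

For a cylinder, r_cr = k_ins/h = 0.210/18.0 = 0.0117 m = 1.17 cm

r_cr = 1.17 cm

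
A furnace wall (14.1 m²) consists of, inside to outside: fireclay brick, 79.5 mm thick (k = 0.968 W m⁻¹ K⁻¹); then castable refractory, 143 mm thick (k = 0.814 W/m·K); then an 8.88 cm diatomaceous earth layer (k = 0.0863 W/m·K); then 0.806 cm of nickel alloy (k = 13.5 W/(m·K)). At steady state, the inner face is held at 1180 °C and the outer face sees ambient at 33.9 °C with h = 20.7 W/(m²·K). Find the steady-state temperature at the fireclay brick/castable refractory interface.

Resistance network (inner→outer):
  R_fireclay brick = L/(kA) = 0.0795/(0.968·14.1) = 0.005825 K/W
  R_castable refractory = L/(kA) = 0.143/(0.814·14.1) = 0.01246 K/W
  R_diatomaceous earth = L/(kA) = 0.0888/(0.0863·14.1) = 0.07298 K/W
  R_nickel alloy = L/(kA) = 0.00806/(13.5·14.1) = 4.234×10^-5 K/W
  R_conv,out = 1/(hA) = 1/(20.7·14.1) = 0.003426 K/W
ΣR = 0.005825 + 0.01246 + 0.07298 + 4.234×10^-5 + 0.003426 = 0.09473 K/W
Q = ΔT/ΣR = (1180 °C − 33.9 °C)/0.09473 = 12100 W
From the inner boundary to the fireclay brick/castable refractory interface, ΣR_partial = 0.005825 K/W.
T_interface = T_in − Q·ΣR_partial = 1180 °C − (12100)(0.005825) = 1110 °C

T = 1110 °C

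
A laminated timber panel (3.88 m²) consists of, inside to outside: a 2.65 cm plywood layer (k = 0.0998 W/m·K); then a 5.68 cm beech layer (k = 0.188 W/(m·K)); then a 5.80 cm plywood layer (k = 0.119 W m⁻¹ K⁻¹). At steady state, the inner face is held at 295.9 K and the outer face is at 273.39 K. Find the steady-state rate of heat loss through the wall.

Q = 82.8 W

Series thermal resistances, inner to outer:
  R_plywood = L/(kA) = 0.0265/(0.0998·3.88) = 0.06844 K/W
  R_beech = L/(kA) = 0.0568/(0.188·3.88) = 0.07787 K/W
  R_plywood = L/(kA) = 0.0580/(0.119·3.88) = 0.1256 K/W
ΣR = 0.06844 + 0.07787 + 0.1256 = 0.2719 K/W
Q = ΔT/ΣR = (295.9 K − 273.39 K)/0.2719 = 82.8 W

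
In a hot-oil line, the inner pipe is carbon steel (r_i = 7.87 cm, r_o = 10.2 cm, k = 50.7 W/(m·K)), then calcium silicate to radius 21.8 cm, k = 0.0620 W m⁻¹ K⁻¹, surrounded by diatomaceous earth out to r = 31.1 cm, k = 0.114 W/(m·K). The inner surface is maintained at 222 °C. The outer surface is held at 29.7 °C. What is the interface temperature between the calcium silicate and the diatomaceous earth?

T = 68.7 °C

Series thermal resistances, inner to outer:
  R'_carbon steel = ln(0.102/0.0787)/(2πk) = 0.2593/(2π·50.7) = 8.141×10^-4 m·K/W
  R'_calcium silicate = ln(0.218/0.102)/(2πk) = 0.7595/(2π·0.0620) = 1.950 m·K/W
  R'_diatomaceous earth = ln(0.311/0.218)/(2πk) = 0.3553/(2π·0.114) = 0.4960 m·K/W
ΣR = 8.141×10^-4 + 1.950 + 0.4960 = 2.447 m·K/W
Q' = ΔT/ΣR = (222 °C − 29.7 °C)/2.447 = 78.59 W/m
From the inner boundary to the calcium silicate/diatomaceous earth interface, ΣR_partial = 1.951 m·K/W.
T_interface = T_in − Q'·ΣR_partial = 222 °C − (78.59)(1.951) = 68.7 °C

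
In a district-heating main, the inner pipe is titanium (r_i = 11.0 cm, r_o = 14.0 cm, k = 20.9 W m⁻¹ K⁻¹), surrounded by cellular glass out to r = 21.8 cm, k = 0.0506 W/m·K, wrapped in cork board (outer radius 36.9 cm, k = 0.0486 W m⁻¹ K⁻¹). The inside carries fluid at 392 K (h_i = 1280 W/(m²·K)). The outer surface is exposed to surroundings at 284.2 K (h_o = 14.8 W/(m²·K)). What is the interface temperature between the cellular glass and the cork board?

Treat each layer as a resistance in series:
  R'_conv,in = 1/(2πr h) = 1/(2π·0.110·1280) = 0.001130 m·K/W
  R'_titanium = ln(0.140/0.110)/(2πk) = 0.2412/(2π·20.9) = 0.001836 m·K/W
  R'_cellular glass = ln(0.218/0.140)/(2πk) = 0.4429/(2π·0.0506) = 1.393 m·K/W
  R'_cork board = ln(0.369/0.218)/(2πk) = 0.5263/(2π·0.0486) = 1.724 m·K/W
  R'_conv,out = 1/(2πr h) = 1/(2π·0.369·14.8) = 0.02914 m·K/W
ΣR = 0.001130 + 0.001836 + 1.393 + 1.724 + 0.02914 = 3.149 m·K/W
Q' = ΔT/ΣR = (392 K − 284.2 K)/3.149 = 34.23 W/m
From the inner boundary to the cellular glass/cork board interface, ΣR_partial = 1.396 m·K/W.
T_interface = T_in − Q'·ΣR_partial = 392 K − (34.23)(1.396) = 344.2 K

T = 344.2 K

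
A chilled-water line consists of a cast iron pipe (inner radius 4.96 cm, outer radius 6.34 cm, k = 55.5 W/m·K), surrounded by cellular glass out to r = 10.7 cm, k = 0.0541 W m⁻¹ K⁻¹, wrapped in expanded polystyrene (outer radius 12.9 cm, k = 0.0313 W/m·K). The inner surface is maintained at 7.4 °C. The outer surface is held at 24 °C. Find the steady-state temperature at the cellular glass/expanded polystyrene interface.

Series thermal resistances, inner to outer:
  R'_cast iron = ln(0.0634/0.0496)/(2πk) = 0.2455/(2π·55.5) = 7.039×10^-4 m·K/W
  R'_cellular glass = ln(0.107/0.0634)/(2πk) = 0.5234/(2π·0.0541) = 1.540 m·K/W
  R'_expanded polystyrene = ln(0.129/0.107)/(2πk) = 0.1870/(2π·0.0313) = 0.9508 m·K/W
ΣR = 7.039×10^-4 + 1.540 + 0.9508 = 2.492 m·K/W
Q' = ΔT/ΣR = (7.4 °C − 24 °C)/2.492 = -6.661 W/m
From the inner boundary to the cellular glass/expanded polystyrene interface, ΣR_partial = 1.541 m·K/W.
T_interface = T_in − Q'·ΣR_partial = 7.4 °C − (-6.661)(1.541) = 17.7 °C

T = 17.7 °C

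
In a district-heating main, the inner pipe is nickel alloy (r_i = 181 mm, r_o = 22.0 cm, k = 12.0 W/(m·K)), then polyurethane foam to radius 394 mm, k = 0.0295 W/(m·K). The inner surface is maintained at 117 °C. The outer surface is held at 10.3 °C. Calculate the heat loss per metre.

Series thermal resistances, inner to outer:
  R'_nickel alloy = ln(0.220/0.181)/(2πk) = 0.1951/(2π·12.0) = 0.002588 m·K/W
  R'_polyurethane foam = ln(0.394/0.220)/(2πk) = 0.5827/(2π·0.0295) = 3.144 m·K/W
ΣR = 0.002588 + 3.144 = 3.147 m·K/W
Q' = ΔT/ΣR = (117 °C − 10.3 °C)/3.147 = 33.9 W/m

Q' = 33.9 W/m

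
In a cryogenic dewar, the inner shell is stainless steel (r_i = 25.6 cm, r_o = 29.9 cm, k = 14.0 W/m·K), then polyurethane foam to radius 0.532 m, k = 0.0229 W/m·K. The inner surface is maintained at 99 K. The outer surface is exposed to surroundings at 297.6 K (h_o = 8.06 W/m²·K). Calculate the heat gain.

Series thermal resistances, inner to outer:
  R_stainless steel = (1/0.256 − 1/0.299)/(4πk) = 0.5618/(4π·14.0) = 0.003193 K/W
  R_polyurethane foam = (1/0.299 − 1/0.532)/(4πk) = 1.465/(4π·0.0229) = 5.090 K/W
  R_conv,out = 1/(4πr²h) = 1/(4π·0.532²·8.06) = 0.03488 K/W
ΣR = 0.003193 + 5.090 + 0.03488 = 5.128 K/W
Q = ΔT/ΣR = (99 K − 297.6 K)/5.128 = -38.7 W
(Negative Q ⇒ heat flows inward; heat gain = 38.7 W.)

Q = 38.7 W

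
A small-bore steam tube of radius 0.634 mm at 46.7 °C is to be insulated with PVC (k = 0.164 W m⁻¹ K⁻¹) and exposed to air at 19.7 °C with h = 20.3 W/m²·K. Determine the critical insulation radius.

r_cr = 0.808 cm

For a cylinder, r_cr = k_ins/h = 0.164/20.3 = 0.00808 m = 0.808 cm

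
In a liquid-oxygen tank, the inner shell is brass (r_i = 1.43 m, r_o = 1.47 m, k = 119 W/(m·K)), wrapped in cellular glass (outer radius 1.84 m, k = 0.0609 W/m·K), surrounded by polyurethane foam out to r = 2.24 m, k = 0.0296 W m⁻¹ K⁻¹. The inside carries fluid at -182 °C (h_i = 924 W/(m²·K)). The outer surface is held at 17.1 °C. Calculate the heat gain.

Series thermal resistances, inner to outer:
  R_conv,in = 1/(4πr²h) = 1/(4π·1.43²·924) = 4.212×10^-5 K/W
  R_brass = (1/1.43 − 1/1.47)/(4πk) = 0.01903/(4π·119) = 1.272×10^-5 K/W
  R_cellular glass = (1/1.47 − 1/1.84)/(4πk) = 0.1368/(4π·0.0609) = 0.1787 K/W
  R_polyurethane foam = (1/1.84 − 1/2.24)/(4πk) = 0.09705/(4π·0.0296) = 0.2609 K/W
ΣR = 4.212×10^-5 + 1.272×10^-5 + 0.1787 + 0.2609 = 0.4397 K/W
Q = ΔT/ΣR = (-182 °C − 17.1 °C)/0.4397 = -453 W
(Negative Q ⇒ heat flows inward; heat gain = 453 W.)

Q = 453 W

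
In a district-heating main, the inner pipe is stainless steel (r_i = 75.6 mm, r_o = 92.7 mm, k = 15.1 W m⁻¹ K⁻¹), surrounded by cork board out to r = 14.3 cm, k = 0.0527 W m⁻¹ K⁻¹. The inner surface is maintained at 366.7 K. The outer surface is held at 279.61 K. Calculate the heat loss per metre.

Q' = 66.4 W/m

Resistance network (inner→outer):
  R'_stainless steel = ln(0.0927/0.0756)/(2πk) = 0.2039/(2π·15.1) = 0.002149 m·K/W
  R'_cork board = ln(0.143/0.0927)/(2πk) = 0.4335/(2π·0.0527) = 1.309 m·K/W
ΣR = 0.002149 + 1.309 = 1.311 m·K/W
Q' = ΔT/ΣR = (366.7 K − 279.61 K)/1.311 = 66.4 W/m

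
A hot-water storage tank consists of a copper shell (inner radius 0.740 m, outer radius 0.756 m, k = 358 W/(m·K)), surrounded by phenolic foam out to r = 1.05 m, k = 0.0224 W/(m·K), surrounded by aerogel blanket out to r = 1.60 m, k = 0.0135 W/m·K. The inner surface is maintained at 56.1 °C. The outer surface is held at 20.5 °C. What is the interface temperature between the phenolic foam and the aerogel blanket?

T = 41.7 °C

Series thermal resistances, inner to outer:
  R_copper = (1/0.740 − 1/0.756)/(4πk) = 0.02860/(4π·358) = 6.357×10^-6 K/W
  R_phenolic foam = (1/0.756 − 1/1.05)/(4πk) = 0.3704/(4π·0.0224) = 1.316 K/W
  R_aerogel blanket = (1/1.05 − 1/1.60)/(4πk) = 0.3274/(4π·0.0135) = 1.930 K/W
ΣR = 6.357×10^-6 + 1.316 + 1.930 = 3.246 K/W
Q = ΔT/ΣR = (56.1 °C − 20.5 °C)/3.246 = 10.97 W
From the inner boundary to the phenolic foam/aerogel blanket interface, ΣR_partial = 1.316 K/W.
T_interface = T_in − Q·ΣR_partial = 56.1 °C − (10.97)(1.316) = 41.7 °C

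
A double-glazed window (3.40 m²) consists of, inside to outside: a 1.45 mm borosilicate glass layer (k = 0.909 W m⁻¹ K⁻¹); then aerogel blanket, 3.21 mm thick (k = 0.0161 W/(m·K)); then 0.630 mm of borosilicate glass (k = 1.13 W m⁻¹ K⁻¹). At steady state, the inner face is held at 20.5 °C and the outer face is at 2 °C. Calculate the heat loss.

Q = 312 W

Resistance network (inner→outer):
  R_borosilicate glass = L/(kA) = 0.00145/(0.909·3.40) = 4.692×10^-4 K/W
  R_aerogel blanket = L/(kA) = 0.00321/(0.0161·3.40) = 0.05864 K/W
  R_borosilicate glass = L/(kA) = 6.30×10^-4/(1.13·3.40) = 1.640×10^-4 K/W
ΣR = 4.692×10^-4 + 0.05864 + 1.640×10^-4 = 0.05927 K/W
Q = ΔT/ΣR = (20.5 °C − 2 °C)/0.05927 = 312 W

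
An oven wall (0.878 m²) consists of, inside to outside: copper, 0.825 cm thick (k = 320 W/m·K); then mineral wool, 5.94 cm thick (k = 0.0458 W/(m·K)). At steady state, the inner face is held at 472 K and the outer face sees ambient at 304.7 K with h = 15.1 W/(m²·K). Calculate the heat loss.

Q = 108 W

Series thermal resistances, inner to outer:
  R_copper = L/(kA) = 0.00825/(320·0.878) = 2.936×10^-5 K/W
  R_mineral wool = L/(kA) = 0.0594/(0.0458·0.878) = 1.477 K/W
  R_conv,out = 1/(hA) = 1/(15.1·0.878) = 0.07543 K/W
ΣR = 2.936×10^-5 + 1.477 + 0.07543 = 1.552 K/W
Q = ΔT/ΣR = (472 K − 304.7 K)/1.552 = 108 W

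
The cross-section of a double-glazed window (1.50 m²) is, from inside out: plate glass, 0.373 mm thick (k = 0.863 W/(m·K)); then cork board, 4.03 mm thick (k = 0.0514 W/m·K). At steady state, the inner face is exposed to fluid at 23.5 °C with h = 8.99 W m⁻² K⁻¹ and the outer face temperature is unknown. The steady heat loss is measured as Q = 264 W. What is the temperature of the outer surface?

Sum the resistances:
  R_conv,in = 1/(hA) = 1/(8.99·1.50) = 0.07416 K/W
  R_plate glass = L/(kA) = 3.73×10^-4/(0.863·1.50) = 2.881×10^-4 K/W
  R_cork board = L/(kA) = 0.00403/(0.0514·1.50) = 0.05227 K/W
ΣR = 0.1267 K/W
ΔT = Q·ΣR = 264 × 0.1267 = 33.45 K
Heat flows outward, so T_out = T_in − ΔT = 23.5 − 33.45 = -9.95 °C

T_out = -9.95 °C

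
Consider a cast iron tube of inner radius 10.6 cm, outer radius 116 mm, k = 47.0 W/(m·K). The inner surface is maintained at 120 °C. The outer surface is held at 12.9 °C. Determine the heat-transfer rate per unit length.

Q' = 2πk·ΔT/ln(r₂/r₁) = 2π × 47.0 × 107.1 / ln(0.116/0.106) = 3.51×10^5 W/m

Q' = 351 kW/m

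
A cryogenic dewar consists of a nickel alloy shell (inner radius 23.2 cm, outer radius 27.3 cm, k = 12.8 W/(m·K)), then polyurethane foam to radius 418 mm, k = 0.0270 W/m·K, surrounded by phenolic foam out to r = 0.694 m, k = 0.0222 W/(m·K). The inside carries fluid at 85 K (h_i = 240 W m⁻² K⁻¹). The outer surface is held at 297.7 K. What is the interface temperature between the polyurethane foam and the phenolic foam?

T = 196.5 K

Resistance network (inner→outer):
  R_conv,in = 1/(4πr²h) = 1/(4π·0.232²·240) = 0.006160 K/W
  R_nickel alloy = (1/0.232 − 1/0.273)/(4πk) = 0.6473/(4π·12.8) = 0.004025 K/W
  R_polyurethane foam = (1/0.273 − 1/0.418)/(4πk) = 1.271/(4π·0.0270) = 3.745 K/W
  R_phenolic foam = (1/0.418 − 1/0.694)/(4πk) = 0.9514/(4π·0.0222) = 3.410 K/W
ΣR = 0.006160 + 0.004025 + 3.745 + 3.410 = 7.165 K/W
Q = ΔT/ΣR = (85 K − 297.7 K)/7.165 = -29.69 W
From the inner boundary to the polyurethane foam/phenolic foam interface, ΣR_partial = 3.755 K/W.
T_interface = T_in − Q·ΣR_partial = 85 K − (-29.69)(3.755) = 196.5 K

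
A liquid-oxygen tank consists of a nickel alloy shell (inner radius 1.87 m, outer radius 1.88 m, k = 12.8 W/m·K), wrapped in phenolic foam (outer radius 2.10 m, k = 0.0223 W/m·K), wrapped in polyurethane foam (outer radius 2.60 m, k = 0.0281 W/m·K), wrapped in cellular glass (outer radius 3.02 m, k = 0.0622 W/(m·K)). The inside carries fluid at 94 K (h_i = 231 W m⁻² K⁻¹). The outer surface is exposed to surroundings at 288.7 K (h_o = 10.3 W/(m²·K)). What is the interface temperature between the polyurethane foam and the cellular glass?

T = 263.1 K

Series thermal resistances, inner to outer:
  R_conv,in = 1/(4πr²h) = 1/(4π·1.87²·231) = 9.851×10^-5 K/W
  R_nickel alloy = (1/1.87 − 1/1.88)/(4πk) = 0.002844/(4π·12.8) = 1.768×10^-5 K/W
  R_phenolic foam = (1/1.88 − 1/2.10)/(4πk) = 0.05572/(4π·0.0223) = 0.1989 K/W
  R_polyurethane foam = (1/2.10 − 1/2.60)/(4πk) = 0.09158/(4π·0.0281) = 0.2593 K/W
  R_cellular glass = (1/2.60 − 1/3.02)/(4πk) = 0.05349/(4π·0.0622) = 0.06843 K/W
  R_conv,out = 1/(4πr²h) = 1/(4π·3.02²·10.3) = 8.471×10^-4 K/W
ΣR = 9.851×10^-5 + 1.768×10^-5 + 0.1989 + 0.2593 + 0.06843 + 8.471×10^-4 = 0.5276 K/W
Q = ΔT/ΣR = (94 K − 288.7 K)/0.5276 = -369.0 W
From the inner boundary to the polyurethane foam/cellular glass interface, ΣR_partial = 0.4583 K/W.
T_interface = T_in − Q·ΣR_partial = 94 K − (-369.0)(0.4583) = 263.1 K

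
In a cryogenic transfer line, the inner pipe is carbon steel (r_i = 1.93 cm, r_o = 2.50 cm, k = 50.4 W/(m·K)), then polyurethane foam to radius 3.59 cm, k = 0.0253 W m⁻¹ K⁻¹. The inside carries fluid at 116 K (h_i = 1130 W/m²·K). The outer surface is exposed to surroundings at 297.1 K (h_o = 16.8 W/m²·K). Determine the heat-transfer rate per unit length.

Series thermal resistances, inner to outer:
  R'_conv,in = 1/(2πr h) = 1/(2π·0.0193·1130) = 0.007298 m·K/W
  R'_carbon steel = ln(0.0250/0.0193)/(2πk) = 0.2588/(2π·50.4) = 8.172×10^-4 m·K/W
  R'_polyurethane foam = ln(0.0359/0.0250)/(2πk) = 0.3619/(2π·0.0253) = 2.276 m·K/W
  R'_conv,out = 1/(2πr h) = 1/(2π·0.0359·16.8) = 0.2639 m·K/W
ΣR = 0.007298 + 8.172×10^-4 + 2.276 + 0.2639 = 2.548 m·K/W
Q' = ΔT/ΣR = (116 K − 297.1 K)/2.548 = -71.1 W/m
(Negative Q' ⇒ heat flows inward; heat gain = 71.1 W/m.)

Q' = 71.1 W/m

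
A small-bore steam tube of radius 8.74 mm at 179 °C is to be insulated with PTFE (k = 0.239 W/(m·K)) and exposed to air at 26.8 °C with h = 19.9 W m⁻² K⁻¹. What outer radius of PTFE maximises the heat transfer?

For a cylinder, r_cr = k_ins/h = 0.239/19.9 = 0.0120 m = 1.20 cm

r_cr = 1.20 cm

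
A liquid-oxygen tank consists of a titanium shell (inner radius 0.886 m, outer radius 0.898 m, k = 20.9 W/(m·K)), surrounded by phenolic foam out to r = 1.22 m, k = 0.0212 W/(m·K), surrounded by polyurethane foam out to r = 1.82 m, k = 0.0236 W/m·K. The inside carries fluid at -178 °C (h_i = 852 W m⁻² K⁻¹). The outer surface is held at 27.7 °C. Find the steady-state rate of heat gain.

Treat each layer as a resistance in series:
  R_conv,in = 1/(4πr²h) = 1/(4π·0.886²·852) = 1.190×10^-4 K/W
  R_titanium = (1/0.886 − 1/0.898)/(4πk) = 0.01508/(4π·20.9) = 5.743×10^-5 K/W
  R_phenolic foam = (1/0.898 − 1/1.22)/(4πk) = 0.2939/(4π·0.0212) = 1.103 K/W
  R_polyurethane foam = (1/1.22 − 1/1.82)/(4πk) = 0.2702/(4π·0.0236) = 0.9112 K/W
ΣR = 1.190×10^-4 + 5.743×10^-5 + 1.103 + 0.9112 = 2.014 K/W
Q = ΔT/ΣR = (-178 °C − 27.7 °C)/2.014 = -102 W
(Negative Q ⇒ heat flows inward; heat gain = 102 W.)

Q = 102 W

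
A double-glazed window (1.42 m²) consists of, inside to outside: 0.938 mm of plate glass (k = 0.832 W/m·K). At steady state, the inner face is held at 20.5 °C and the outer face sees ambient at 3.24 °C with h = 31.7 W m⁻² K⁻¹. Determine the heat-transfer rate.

Resistance network (inner→outer):
  R_plate glass = L/(kA) = 9.38×10^-4/(0.832·1.42) = 7.939×10^-4 K/W
  R_conv,out = 1/(hA) = 1/(31.7·1.42) = 0.02222 K/W
ΣR = 7.939×10^-4 + 0.02222 = 0.02301 K/W
Q = ΔT/ΣR = (20.5 °C − 3.24 °C)/0.02301 = 750 W

Q = 750 W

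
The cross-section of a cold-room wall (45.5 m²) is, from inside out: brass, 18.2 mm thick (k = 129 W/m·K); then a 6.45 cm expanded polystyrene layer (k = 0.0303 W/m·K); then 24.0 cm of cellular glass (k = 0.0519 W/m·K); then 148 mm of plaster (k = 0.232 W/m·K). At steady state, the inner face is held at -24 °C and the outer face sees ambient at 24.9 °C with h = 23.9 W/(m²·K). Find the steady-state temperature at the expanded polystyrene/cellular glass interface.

Resistance network (inner→outer):
  R_brass = L/(kA) = 0.0182/(129·45.5) = 3.101×10^-6 K/W
  R_expanded polystyrene = L/(kA) = 0.0645/(0.0303·45.5) = 0.04678 K/W
  R_cellular glass = L/(kA) = 0.240/(0.0519·45.5) = 0.1016 K/W
  R_plaster = L/(kA) = 0.148/(0.232·45.5) = 0.01402 K/W
  R_conv,out = 1/(hA) = 1/(23.9·45.5) = 9.196×10^-4 K/W
ΣR = 3.101×10^-6 + 0.04678 + 0.1016 + 0.01402 + 9.196×10^-4 = 0.1633 K/W
Q = ΔT/ΣR = (-24 °C − 24.9 °C)/0.1633 = -299.4 W
From the inner boundary to the expanded polystyrene/cellular glass interface, ΣR_partial = 0.04678 K/W.
T_interface = T_in − Q·ΣR_partial = -24 °C − (-299.4)(0.04678) = -9.99 °C

T = -9.99 °C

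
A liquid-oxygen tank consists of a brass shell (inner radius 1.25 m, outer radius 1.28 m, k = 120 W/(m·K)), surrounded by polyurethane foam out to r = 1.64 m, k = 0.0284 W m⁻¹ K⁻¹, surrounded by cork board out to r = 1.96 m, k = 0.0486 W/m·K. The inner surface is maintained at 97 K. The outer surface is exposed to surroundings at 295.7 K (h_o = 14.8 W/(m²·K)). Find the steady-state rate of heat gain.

Resistance network (inner→outer):
  R_brass = (1/1.25 − 1/1.28)/(4πk) = 0.01875/(4π·120) = 1.243×10^-5 K/W
  R_polyurethane foam = (1/1.28 − 1/1.64)/(4πk) = 0.1715/(4π·0.0284) = 0.4805 K/W
  R_cork board = (1/1.64 − 1/1.96)/(4πk) = 0.09955/(4π·0.0486) = 0.1630 K/W
  R_conv,out = 1/(4πr²h) = 1/(4π·1.96²·14.8) = 0.001400 K/W
ΣR = 1.243×10^-5 + 0.4805 + 0.1630 + 0.001400 = 0.6449 K/W
Q = ΔT/ΣR = (97 K − 295.7 K)/0.6449 = -308 W
(Negative Q ⇒ heat flows inward; heat gain = 308 W.)

Q = 308 W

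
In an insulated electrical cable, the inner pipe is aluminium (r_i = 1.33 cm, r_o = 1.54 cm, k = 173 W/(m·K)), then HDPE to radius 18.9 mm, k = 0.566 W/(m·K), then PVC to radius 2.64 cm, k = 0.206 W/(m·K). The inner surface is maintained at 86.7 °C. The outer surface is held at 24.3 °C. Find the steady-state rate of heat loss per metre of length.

Treat each layer as a resistance in series:
  R'_aluminium = ln(0.0154/0.0133)/(2πk) = 0.1466/(2π·173) = 1.349×10^-4 m·K/W
  R'_HDPE = ln(0.0189/0.0154)/(2πk) = 0.2048/(2π·0.566) = 0.05759 m·K/W
  R'_PVC = ln(0.0264/0.0189)/(2πk) = 0.3342/(2π·0.206) = 0.2582 m·K/W
ΣR = 1.349×10^-4 + 0.05759 + 0.2582 = 0.3159 m·K/W
Q' = ΔT/ΣR = (86.7 °C − 24.3 °C)/0.3159 = 198 W/m

Q' = 198 W/m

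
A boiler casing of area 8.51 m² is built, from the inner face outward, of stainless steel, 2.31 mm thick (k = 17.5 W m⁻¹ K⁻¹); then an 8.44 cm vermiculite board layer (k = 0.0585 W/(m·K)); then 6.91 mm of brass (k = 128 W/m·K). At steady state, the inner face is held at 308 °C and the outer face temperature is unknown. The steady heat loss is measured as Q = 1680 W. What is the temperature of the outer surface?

T_out = 23.1 °C

Sum the resistances:
  R_stainless steel = L/(kA) = 0.00231/(17.5·8.51) = 1.551×10^-5 K/W
  R_vermiculite board = L/(kA) = 0.0844/(0.0585·8.51) = 0.1695 K/W
  R_brass = L/(kA) = 0.00691/(128·8.51) = 6.344×10^-6 K/W
ΣR = 0.1696 K/W
ΔT = Q·ΣR = 1680 × 0.1696 = 284.9 K
Heat flows outward, so T_out = T_in − ΔT = 308 − 284.9 = 23.1 °C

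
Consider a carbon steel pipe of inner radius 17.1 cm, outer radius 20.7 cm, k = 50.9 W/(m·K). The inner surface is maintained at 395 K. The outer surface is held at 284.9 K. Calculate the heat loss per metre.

Q' = 2πk·ΔT/ln(r₂/r₁) = 2π × 50.9 × 110.1 / ln(0.207/0.171) = 1.84×10^5 W/m

Q' = 1.84×10^5 W/m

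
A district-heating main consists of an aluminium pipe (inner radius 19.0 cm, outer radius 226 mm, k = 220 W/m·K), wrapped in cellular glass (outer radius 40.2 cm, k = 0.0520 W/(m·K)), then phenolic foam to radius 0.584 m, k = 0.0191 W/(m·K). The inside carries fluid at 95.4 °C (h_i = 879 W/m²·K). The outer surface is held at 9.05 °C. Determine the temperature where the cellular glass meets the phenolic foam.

Series thermal resistances, inner to outer:
  R'_conv,in = 1/(2πr h) = 1/(2π·0.190·879) = 9.530×10^-4 m·K/W
  R'_aluminium = ln(0.226/0.190)/(2πk) = 0.1735/(2π·220) = 1.255×10^-4 m·K/W
  R'_cellular glass = ln(0.402/0.226)/(2πk) = 0.5759/(2π·0.0520) = 1.763 m·K/W
  R'_phenolic foam = ln(0.584/0.402)/(2πk) = 0.3734/(2π·0.0191) = 3.112 m·K/W
ΣR = 9.530×10^-4 + 1.255×10^-4 + 1.763 + 3.112 = 4.876 m·K/W
Q' = ΔT/ΣR = (95.4 °C − 9.05 °C)/4.876 = 17.71 W/m
From the inner boundary to the cellular glass/phenolic foam interface, ΣR_partial = 1.764 m·K/W.
T_interface = T_in − Q'·ΣR_partial = 95.4 °C − (17.71)(1.764) = 64.2 °C

T = 64.2 °C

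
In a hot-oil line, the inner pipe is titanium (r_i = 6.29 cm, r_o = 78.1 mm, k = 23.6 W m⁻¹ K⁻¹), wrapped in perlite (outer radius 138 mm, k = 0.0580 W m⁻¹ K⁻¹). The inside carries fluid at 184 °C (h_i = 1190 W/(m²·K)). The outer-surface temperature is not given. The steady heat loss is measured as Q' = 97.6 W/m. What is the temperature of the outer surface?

Sum the resistances:
  R'_conv,in = 1/(2πr h) = 1/(2π·0.0629·1190) = 0.002126 m·K/W
  R'_titanium = ln(0.0781/0.0629)/(2πk) = 0.2164/(2π·23.6) = 0.001460 m·K/W
  R'_perlite = ln(0.138/0.0781)/(2πk) = 0.5693/(2π·0.0580) = 1.562 m·K/W
ΣR = 1.566 m·K/W
ΔT = Q'·ΣR = 97.6 × 1.566 = 152.8 K
Heat flows outward, so T_out = T_in − ΔT = 184 − 152.8 = 31.2 °C

T_out = 31.2 °C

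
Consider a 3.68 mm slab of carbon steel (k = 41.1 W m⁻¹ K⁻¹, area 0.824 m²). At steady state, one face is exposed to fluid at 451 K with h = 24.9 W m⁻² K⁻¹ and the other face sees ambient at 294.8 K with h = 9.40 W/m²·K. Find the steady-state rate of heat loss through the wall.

Resistance network (inner→outer):
  R_conv,in = 1/(hA) = 1/(24.9·0.824) = 0.04874 K/W
  R_carbon steel = L/(kA) = 0.00368/(41.1·0.824) = 1.087×10^-4 K/W
  R_conv,out = 1/(hA) = 1/(9.40·0.824) = 0.1291 K/W
ΣR = 0.04874 + 1.087×10^-4 + 0.1291 = 0.1779 K/W
Q = ΔT/ΣR = (451 K − 294.8 K)/0.1779 = 878 W

Q = 878 W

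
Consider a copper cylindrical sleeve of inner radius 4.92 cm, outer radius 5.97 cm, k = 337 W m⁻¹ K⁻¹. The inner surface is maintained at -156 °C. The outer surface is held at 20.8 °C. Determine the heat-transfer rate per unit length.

Q' = 1940 kW/m

Q' = 2πk·ΔT/ln(r₂/r₁) = 2π × 337 × 176.8 / ln(0.0597/0.0492) = 1.94×10^6 W/m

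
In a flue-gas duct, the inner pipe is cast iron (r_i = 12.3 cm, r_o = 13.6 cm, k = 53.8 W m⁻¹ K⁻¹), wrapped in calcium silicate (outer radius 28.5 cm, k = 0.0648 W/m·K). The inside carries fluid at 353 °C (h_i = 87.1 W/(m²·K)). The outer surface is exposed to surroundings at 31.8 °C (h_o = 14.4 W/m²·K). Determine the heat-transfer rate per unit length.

Resistance network (inner→outer):
  R'_conv,in = 1/(2πr h) = 1/(2π·0.123·87.1) = 0.01486 m·K/W
  R'_cast iron = ln(0.136/0.123)/(2πk) = 0.1005/(2π·53.8) = 2.972×10^-4 m·K/W
  R'_calcium silicate = ln(0.285/0.136)/(2πk) = 0.7398/(2π·0.0648) = 1.817 m·K/W
  R'_conv,out = 1/(2πr h) = 1/(2π·0.285·14.4) = 0.03878 m·K/W
ΣR = 0.01486 + 2.972×10^-4 + 1.817 + 0.03878 = 1.871 m·K/W
Q' = ΔT/ΣR = (353 °C − 31.8 °C)/1.871 = 172 W/m

Q' = 172 W/m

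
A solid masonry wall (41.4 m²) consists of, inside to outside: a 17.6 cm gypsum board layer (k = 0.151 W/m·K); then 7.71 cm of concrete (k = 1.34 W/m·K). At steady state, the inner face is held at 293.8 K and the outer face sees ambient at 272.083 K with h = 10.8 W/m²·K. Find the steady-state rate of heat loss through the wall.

Q = 683 W

Resistance network (inner→outer):
  R_gypsum board = L/(kA) = 0.176/(0.151·41.4) = 0.02815 K/W
  R_concrete = L/(kA) = 0.0771/(1.34·41.4) = 0.001390 K/W
  R_conv,out = 1/(hA) = 1/(10.8·41.4) = 0.002237 K/W
ΣR = 0.02815 + 0.001390 + 0.002237 = 0.03178 K/W
Q = ΔT/ΣR = (293.8 K − 272.083 K)/0.03178 = 683 W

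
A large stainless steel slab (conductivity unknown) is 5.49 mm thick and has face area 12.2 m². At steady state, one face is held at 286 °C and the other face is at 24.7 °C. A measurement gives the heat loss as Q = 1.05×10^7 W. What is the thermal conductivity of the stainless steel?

ΣR = ΔT/Q = |286 − 24.7|/1.05×10^7 = 2.489×10^-5 K/W
L/(kA) = 2.489×10^-5 ⇒ k = 0.00549/(2.489×10^-5·12.2) = 18.1 W/m·K

k = 18.1 W/m·K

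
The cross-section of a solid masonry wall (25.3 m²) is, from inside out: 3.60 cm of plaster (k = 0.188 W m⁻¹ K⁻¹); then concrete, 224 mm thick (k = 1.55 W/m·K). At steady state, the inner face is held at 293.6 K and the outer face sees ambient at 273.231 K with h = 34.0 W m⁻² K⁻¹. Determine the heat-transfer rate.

Resistance network (inner→outer):
  R_plaster = L/(kA) = 0.0360/(0.188·25.3) = 0.007569 K/W
  R_concrete = L/(kA) = 0.224/(1.55·25.3) = 0.005712 K/W
  R_conv,out = 1/(hA) = 1/(34.0·25.3) = 0.001163 K/W
ΣR = 0.007569 + 0.005712 + 0.001163 = 0.01444 K/W
Q = ΔT/ΣR = (293.6 K − 273.231 K)/0.01444 = 1410 W

Q = 1410 W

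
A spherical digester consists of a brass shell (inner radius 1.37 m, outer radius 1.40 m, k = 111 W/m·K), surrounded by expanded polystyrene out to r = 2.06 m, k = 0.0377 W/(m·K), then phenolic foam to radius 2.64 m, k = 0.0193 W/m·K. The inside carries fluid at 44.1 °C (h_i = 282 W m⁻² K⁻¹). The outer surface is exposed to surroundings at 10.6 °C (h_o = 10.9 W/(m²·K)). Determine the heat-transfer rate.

Treat each layer as a resistance in series:
  R_conv,in = 1/(4πr²h) = 1/(4π·1.37²·282) = 1.503×10^-4 K/W
  R_brass = (1/1.37 − 1/1.40)/(4πk) = 0.01564/(4π·111) = 1.121×10^-5 K/W
  R_expanded polystyrene = (1/1.40 − 1/2.06)/(4πk) = 0.2288/(4π·0.0377) = 0.4831 K/W
  R_phenolic foam = (1/2.06 − 1/2.64)/(4πk) = 0.1066/(4π·0.0193) = 0.4397 K/W
  R_conv,out = 1/(4πr²h) = 1/(4π·2.64²·10.9) = 0.001048 K/W
ΣR = 1.503×10^-4 + 1.121×10^-5 + 0.4831 + 0.4397 + 0.001048 = 0.9240 K/W
Q = ΔT/ΣR = (44.1 °C − 10.6 °C)/0.9240 = 36.3 W

Q = 36.3 W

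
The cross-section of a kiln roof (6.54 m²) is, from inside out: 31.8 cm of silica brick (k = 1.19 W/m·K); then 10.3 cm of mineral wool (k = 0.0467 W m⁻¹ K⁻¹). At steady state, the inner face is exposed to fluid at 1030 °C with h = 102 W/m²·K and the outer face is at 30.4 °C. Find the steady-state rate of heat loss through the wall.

Resistance network (inner→outer):
  R_conv,in = 1/(hA) = 1/(102·6.54) = 0.001499 K/W
  R_silica brick = L/(kA) = 0.318/(1.19·6.54) = 0.04086 K/W
  R_mineral wool = L/(kA) = 0.103/(0.0467·6.54) = 0.3372 K/W
ΣR = 0.001499 + 0.04086 + 0.3372 = 0.3796 K/W
Q = ΔT/ΣR = (1030 °C − 30.4 °C)/0.3796 = 2630 W

Q = 2630 W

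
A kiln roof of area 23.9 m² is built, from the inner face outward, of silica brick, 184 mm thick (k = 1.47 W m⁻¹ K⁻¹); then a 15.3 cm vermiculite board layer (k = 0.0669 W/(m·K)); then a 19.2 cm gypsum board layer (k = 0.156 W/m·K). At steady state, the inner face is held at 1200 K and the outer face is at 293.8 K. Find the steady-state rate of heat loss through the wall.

Series thermal resistances, inner to outer:
  R_silica brick = L/(kA) = 0.184/(1.47·23.9) = 0.005237 K/W
  R_vermiculite board = L/(kA) = 0.153/(0.0669·23.9) = 0.09569 K/W
  R_gypsum board = L/(kA) = 0.192/(0.156·23.9) = 0.05150 K/W
ΣR = 0.005237 + 0.09569 + 0.05150 = 0.1524 K/W
Q = ΔT/ΣR = (1200 K − 293.8 K)/0.1524 = 5950 W

Q = 5950 W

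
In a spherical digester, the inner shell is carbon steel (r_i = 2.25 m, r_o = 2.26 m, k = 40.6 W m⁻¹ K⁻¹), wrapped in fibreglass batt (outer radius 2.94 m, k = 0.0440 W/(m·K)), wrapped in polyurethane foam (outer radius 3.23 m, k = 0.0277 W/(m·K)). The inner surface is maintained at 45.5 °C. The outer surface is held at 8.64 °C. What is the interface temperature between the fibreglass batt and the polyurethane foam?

Series thermal resistances, inner to outer:
  R_carbon steel = (1/2.25 − 1/2.26)/(4πk) = 0.001967/(4π·40.6) = 3.855×10^-6 K/W
  R_fibreglass batt = (1/2.26 − 1/2.94)/(4πk) = 0.1023/(4π·0.0440) = 0.1851 K/W
  R_polyurethane foam = (1/2.94 − 1/3.23)/(4πk) = 0.03054/(4π·0.0277) = 0.08773 K/W
ΣR = 3.855×10^-6 + 0.1851 + 0.08773 = 0.2728 K/W
Q = ΔT/ΣR = (45.5 °C − 8.64 °C)/0.2728 = 135.1 W
From the inner boundary to the fibreglass batt/polyurethane foam interface, ΣR_partial = 0.1851 K/W.
T_interface = T_in − Q·ΣR_partial = 45.5 °C − (135.1)(0.1851) = 20.5 °C

T = 20.5 °C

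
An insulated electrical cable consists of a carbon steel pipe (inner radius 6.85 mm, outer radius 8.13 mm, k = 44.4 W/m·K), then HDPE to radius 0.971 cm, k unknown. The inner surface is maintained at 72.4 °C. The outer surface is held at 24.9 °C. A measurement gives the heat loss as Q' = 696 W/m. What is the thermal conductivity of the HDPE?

ΣR = ΔT/Q' = |72.4 − 24.9|/696 = 0.06825 m·K/W
Known resistances:
  R'_carbon steel = ln(0.00813/0.00685)/(2πk) = 0.1713/(2π·44.4) = 6.141×10^-4 m·K/W
R_HDPE = ΣR − ΣR_known = 0.06825 − 6.141×10^-4 = 0.06764 m·K/W
ln(r₂/r₁)/(2πk) = 0.06764 ⇒ k = 0.1776/(2π·0.06764) = 0.418 W/m·K

k = 0.418 W/m·K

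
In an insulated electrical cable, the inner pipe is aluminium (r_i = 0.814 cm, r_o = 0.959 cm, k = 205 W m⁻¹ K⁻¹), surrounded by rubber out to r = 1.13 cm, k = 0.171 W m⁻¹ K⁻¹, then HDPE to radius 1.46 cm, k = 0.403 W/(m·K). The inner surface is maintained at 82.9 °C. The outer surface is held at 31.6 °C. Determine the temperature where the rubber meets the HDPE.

T = 52.0 °C

Resistance network (inner→outer):
  R'_aluminium = ln(0.00959/0.00814)/(2πk) = 0.1639/(2π·205) = 1.273×10^-4 m·K/W
  R'_rubber = ln(0.0113/0.00959)/(2πk) = 0.1641/(2π·0.171) = 0.1527 m·K/W
  R'_HDPE = ln(0.0146/0.0113)/(2πk) = 0.2562/(2π·0.403) = 0.1012 m·K/W
ΣR = 1.273×10^-4 + 0.1527 + 0.1012 = 0.2540 m·K/W
Q' = ΔT/ΣR = (82.9 °C − 31.6 °C)/0.2540 = 202.0 W/m
From the inner boundary to the rubber/HDPE interface, ΣR_partial = 0.1528 m·K/W.
T_interface = T_in − Q'·ΣR_partial = 82.9 °C − (202.0)(0.1528) = 52.0 °C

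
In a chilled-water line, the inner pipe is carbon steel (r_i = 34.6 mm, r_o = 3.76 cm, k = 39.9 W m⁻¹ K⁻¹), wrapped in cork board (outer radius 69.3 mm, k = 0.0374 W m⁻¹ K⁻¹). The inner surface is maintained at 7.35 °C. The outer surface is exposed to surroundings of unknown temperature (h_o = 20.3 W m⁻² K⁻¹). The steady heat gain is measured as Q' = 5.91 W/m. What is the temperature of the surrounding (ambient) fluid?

T_out = 23.4 °C

Sum the resistances:
  R'_carbon steel = ln(0.0376/0.0346)/(2πk) = 0.08315/(2π·39.9) = 3.317×10^-4 m·K/W
  R'_cork board = ln(0.0693/0.0376)/(2πk) = 0.6114/(2π·0.0374) = 2.602 m·K/W
  R'_conv,out = 1/(2πr h) = 1/(2π·0.0693·20.3) = 0.1131 m·K/W
ΣR = 2.715 m·K/W
ΔT = Q'·ΣR = 5.91 × 2.715 = 16.05 K
Heat flows inward, so T_out = T_in + ΔT = 7.35 + 16.05 = 23.4 °C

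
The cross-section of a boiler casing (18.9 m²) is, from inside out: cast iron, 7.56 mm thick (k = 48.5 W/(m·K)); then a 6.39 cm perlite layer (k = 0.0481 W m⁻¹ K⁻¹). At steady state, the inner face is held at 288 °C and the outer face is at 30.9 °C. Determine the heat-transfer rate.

Q = 3660 W

Series thermal resistances, inner to outer:
  R_cast iron = L/(kA) = 0.00756/(48.5·18.9) = 8.247×10^-6 K/W
  R_perlite = L/(kA) = 0.0639/(0.0481·18.9) = 0.07029 K/W
ΣR = 8.247×10^-6 + 0.07029 = 0.07030 K/W
Q = ΔT/ΣR = (288 °C − 30.9 °C)/0.07030 = 3660 W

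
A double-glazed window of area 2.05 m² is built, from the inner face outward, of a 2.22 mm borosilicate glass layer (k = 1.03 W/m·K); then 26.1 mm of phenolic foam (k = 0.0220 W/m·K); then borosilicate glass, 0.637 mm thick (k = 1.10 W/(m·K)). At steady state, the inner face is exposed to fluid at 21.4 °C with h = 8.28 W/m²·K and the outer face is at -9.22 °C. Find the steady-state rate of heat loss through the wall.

Treat each layer as a resistance in series:
  R_conv,in = 1/(hA) = 1/(8.28·2.05) = 0.05891 K/W
  R_borosilicate glass = L/(kA) = 0.00222/(1.03·2.05) = 0.001051 K/W
  R_phenolic foam = L/(kA) = 0.0261/(0.0220·2.05) = 0.5787 K/W
  R_borosilicate glass = L/(kA) = 6.37×10^-4/(1.10·2.05) = 2.825×10^-4 K/W
ΣR = 0.05891 + 0.001051 + 0.5787 + 2.825×10^-4 = 0.6389 K/W
Q = ΔT/ΣR = (21.4 °C − -9.22 °C)/0.6389 = 47.9 W

Q = 47.9 W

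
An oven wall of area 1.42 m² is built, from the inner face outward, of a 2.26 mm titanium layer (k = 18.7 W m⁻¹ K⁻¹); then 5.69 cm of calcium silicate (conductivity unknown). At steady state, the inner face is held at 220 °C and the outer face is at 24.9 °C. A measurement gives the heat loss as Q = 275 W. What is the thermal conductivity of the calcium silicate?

k = 0.0565 W/m·K

ΣR = ΔT/Q = |220 − 24.9|/275 = 0.7095 K/W
Known resistances:
  R_titanium = L/(kA) = 0.00226/(18.7·1.42) = 8.511×10^-5 K/W
R_calcium silicate = ΣR − ΣR_known = 0.7095 − 8.511×10^-5 = 0.7094 K/W
L/(kA) = 0.7094 ⇒ k = 0.0569/(0.7094·1.42) = 0.0565 W/m·K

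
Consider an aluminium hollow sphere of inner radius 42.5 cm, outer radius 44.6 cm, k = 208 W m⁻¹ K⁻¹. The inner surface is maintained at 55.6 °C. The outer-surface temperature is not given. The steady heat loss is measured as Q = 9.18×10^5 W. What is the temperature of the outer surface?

T_out = 16.7 °C

Sum the resistances:
  R_aluminium = (1/0.425 − 1/0.446)/(4πk) = 0.1108/(4π·208) = 4.239×10^-5 K/W
ΣR = 4.239×10^-5 K/W
ΔT = Q·ΣR = 9.18×10^5 × 4.239×10^-5 = 38.91 K
Heat flows outward, so T_out = T_in − ΔT = 55.6 − 38.91 = 16.7 °C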